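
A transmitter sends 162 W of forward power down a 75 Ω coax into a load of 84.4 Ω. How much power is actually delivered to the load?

P_delivered ≈ 161 W

Γ = (84.4 − 75)/(84.4 + 75) = 0.059
|Γ|² = 0.00348
P_refl = |Γ|²·P_inc = 0.563 W, P_del = (1 − |Γ|²)·P_inc = 161 W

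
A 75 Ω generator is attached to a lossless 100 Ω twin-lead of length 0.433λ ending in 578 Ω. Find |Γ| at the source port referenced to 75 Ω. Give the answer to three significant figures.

|Γ| ≈ 0.755

βl = 2π × 0.433 = 156°
tan(βl) = -0.448
Z_in = Z_0·(Z_L + jZ_0·tanβl)/(Z_0 + jZ_L·tanβl) = 90.1 + j189 Ω
Γ_s = (Z_in − Z_s)/(Z_in + Z_s) = (15.1 + j189)/(165 + j189), |Γ_s| = 0.755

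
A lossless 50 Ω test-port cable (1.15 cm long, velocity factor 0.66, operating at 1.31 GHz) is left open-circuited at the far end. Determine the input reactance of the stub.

λ = v/f = 0.66·c / 1.31 GHz = 0.151 m
βl = 2π·l/λ = 2π × 0.0761 = 27.4°
tan(βl) = 0.518
For an open-circuited stub, Z_in = −jZ_0·cot(βl) = −jZ_0/tan(βl)

X_in ≈ -96.5 Ω (capacitive)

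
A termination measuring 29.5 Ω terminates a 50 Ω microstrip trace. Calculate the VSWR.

VSWR ≈ 1.69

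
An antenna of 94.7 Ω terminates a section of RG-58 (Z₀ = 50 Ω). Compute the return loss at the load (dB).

Γ = (94.7 − 50)/(94.7 + 50) = 0.309
RL = −20·log₁₀|Γ| = −20·log₁₀(0.309)

RL ≈ 10.2 dB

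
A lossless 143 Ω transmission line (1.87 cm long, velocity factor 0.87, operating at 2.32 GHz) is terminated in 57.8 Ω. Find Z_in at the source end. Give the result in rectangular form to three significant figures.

Z_in ≈ 154 + j139 Ω

λ = v/f = 0.87·c / 2.32 GHz = 0.113 m
βl = 2π·l/λ = 2π × 0.166 = 59.8°
tan(βl) = tan(59.8°) = 1.72
Z_in = Z_0·(Z_L + jZ_0·tanβl)/(Z_0 + jZ_L·tanβl)
     = 143·(57.8 + j246)/(143 + j99.5)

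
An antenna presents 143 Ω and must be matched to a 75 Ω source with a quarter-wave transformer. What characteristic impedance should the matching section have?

Z_qwt = √(Z_0·R_L) = √(75 × 143) = √10720

Z_qwt ≈ 104 Ω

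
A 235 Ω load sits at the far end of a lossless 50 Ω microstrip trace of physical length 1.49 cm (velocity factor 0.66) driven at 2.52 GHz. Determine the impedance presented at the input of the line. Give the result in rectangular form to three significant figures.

Z_in ≈ 12.2 − j18.9 Ω

λ = v/f = 0.66·c / 2.52 GHz = 0.0786 m
βl = 2π·l/λ = 2π × 0.19 = 68.3°
tan(βl) = tan(68.3°) = 2.51
Z_in = Z_0·(Z_L + jZ_0·tanβl)/(Z_0 + jZ_L·tanβl)
     = 50·(235 + j125)/(50 + j590)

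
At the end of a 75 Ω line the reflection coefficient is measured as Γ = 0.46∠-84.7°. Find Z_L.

Z_L = Z_0·(1 + Γ)/(1 − Γ) = 75·(1.04 − j0.458)/(0.958 + j0.458)

Z_L ≈ 52.5 − j61 Ω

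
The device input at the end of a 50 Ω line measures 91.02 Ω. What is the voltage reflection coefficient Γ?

Γ = 0.291

Γ = (Z_L − Z_0)/(Z_L + Z_0) = (91.02 − 50)/(91.02 + 50) = 41.02/141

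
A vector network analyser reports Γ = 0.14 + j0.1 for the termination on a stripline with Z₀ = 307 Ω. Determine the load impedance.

Z_L ≈ 397 + j81.9 Ω

Z_L = Z_0·(1 + Γ)/(1 − Γ) = 307·(1.14 + j0.1)/(0.86 − j0.1)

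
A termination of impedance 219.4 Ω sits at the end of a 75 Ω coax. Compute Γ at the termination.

Γ = 0.49

Γ = (Z_L − Z_0)/(Z_L + Z_0) = (219.4 − 75)/(219.4 + 75) = 144.4/294.4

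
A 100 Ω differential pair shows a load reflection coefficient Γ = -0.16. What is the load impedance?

Z_L ≈ 72.4 Ω

Z_L = Z_0·(1 + Γ)/(1 − Γ) = 100·(0.84)/(1.16)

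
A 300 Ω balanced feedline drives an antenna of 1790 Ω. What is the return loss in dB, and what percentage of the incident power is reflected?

Γ = (1790 − 300)/(1790 + 300) = 0.713
RL = −20·log₁₀(0.713) = 2.94 dB
P_refl/P_inc = |Γ|² = 0.508

RL ≈ 2.94 dB; 50.8% of incident power reflected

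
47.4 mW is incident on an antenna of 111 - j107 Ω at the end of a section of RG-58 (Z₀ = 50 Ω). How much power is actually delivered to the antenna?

P_delivered ≈ 28.2 mW

|Γ| = |(61 − j107)/(161 − j107)| = 0.637
|Γ|² = 0.406
P_refl = |Γ|²·P_inc = 19.2 mW, P_del = (1 − |Γ|²)·P_inc = 28.2 mW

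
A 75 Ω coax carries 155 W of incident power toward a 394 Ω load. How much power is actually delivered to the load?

P_delivered ≈ 83.3 W

Γ = (394 − 75)/(394 + 75) = 0.68
|Γ|² = 0.463
P_refl = |Γ|²·P_inc = 71.7 W, P_del = (1 − |Γ|²)·P_inc = 83.3 W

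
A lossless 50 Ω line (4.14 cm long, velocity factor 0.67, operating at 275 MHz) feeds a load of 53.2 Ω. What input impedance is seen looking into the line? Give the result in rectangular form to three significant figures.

λ = v/f = 0.67·c / 275 MHz = 0.731 m
βl = 2π·l/λ = 2π × 0.0566 = 20.4°
tan(βl) = tan(20.4°) = 0.372
Z_in = Z_0·(Z_L + jZ_0·tanβl)/(Z_0 + jZ_L·tanβl)
     = 50·(53.2 + j18.6)/(50 + j19.8)

Z_in ≈ 52.4 − j2.12 Ω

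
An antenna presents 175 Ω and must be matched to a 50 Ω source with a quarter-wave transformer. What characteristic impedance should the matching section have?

Z_qwt = √(Z_0·R_L) = √(50 × 175) = √8750

Z_qwt ≈ 93.5 Ω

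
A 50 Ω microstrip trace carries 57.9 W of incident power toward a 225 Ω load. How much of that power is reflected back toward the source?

Γ = (225 − 50)/(225 + 50) = 0.636
|Γ|² = 0.405
P_refl = |Γ|²·P_inc = 23.4 W, P_del = (1 − |Γ|²)·P_inc = 34.5 W

P_reflected ≈ 23.4 W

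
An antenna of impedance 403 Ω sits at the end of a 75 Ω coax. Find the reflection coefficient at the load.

Γ = (Z_L − Z_0)/(Z_L + Z_0) = (403 − 75)/(403 + 75) = 328/478

Γ = 0.686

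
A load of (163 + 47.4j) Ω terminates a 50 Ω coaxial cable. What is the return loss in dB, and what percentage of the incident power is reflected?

Γ = (113 + j47.4)/(213 + j47.4), |Γ| = 0.562
RL = −20·log₁₀(0.562) = 5.01 dB
P_refl/P_inc = |Γ|² = 0.315

RL ≈ 5.01 dB; 31.5% of incident power reflected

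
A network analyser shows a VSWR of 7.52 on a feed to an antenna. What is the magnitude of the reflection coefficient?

|Γ| ≈ 0.765

|Γ| = (S − 1)/(S + 1) = (7.52 − 1)/(7.52 + 1) = 6.52/8.52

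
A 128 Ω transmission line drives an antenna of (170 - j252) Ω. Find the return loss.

RL ≈ 3.68 dB

Γ = (42 − j252)/(298 − j252), |Γ| = 0.655
RL = −20·log₁₀|Γ| = −20·log₁₀(0.655)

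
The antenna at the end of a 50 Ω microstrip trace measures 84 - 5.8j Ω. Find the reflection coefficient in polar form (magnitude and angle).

Γ ≈ 0.257 ∠ -7.2°

Γ = (Z_L − Z_0)/(Z_L + Z_0) = (34 − j5.8)/(134 − j5.8)
|Γ| = 34.5/134 = 0.257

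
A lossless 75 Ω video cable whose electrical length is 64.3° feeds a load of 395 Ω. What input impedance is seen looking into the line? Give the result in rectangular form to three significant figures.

Z_in ≈ 17.4 − j34.5 Ω

tan(βl) = tan(64.3°) = 2.08
Z_in = Z_0·(Z_L + jZ_0·tanβl)/(Z_0 + jZ_L·tanβl)
     = 75·(395 + j156)/(75 + j821)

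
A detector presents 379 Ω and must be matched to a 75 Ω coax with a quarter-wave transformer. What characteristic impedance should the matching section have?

Z_qwt = √(Z_0·R_L) = √(75 × 379) = √28420

Z_qwt ≈ 169 Ω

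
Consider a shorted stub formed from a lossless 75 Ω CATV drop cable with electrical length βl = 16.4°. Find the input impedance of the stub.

tan(βl) = 0.294
For a shorted stub, Z_in = jZ_0·tan(βl)

Z_in ≈ +j22.1 Ω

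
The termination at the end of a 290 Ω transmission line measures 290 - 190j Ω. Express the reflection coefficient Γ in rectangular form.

Γ = (Z_L − Z_0)/(Z_L + Z_0) = (0 − j190)/(580 − j190)

Γ ≈ 0.0969 − j0.296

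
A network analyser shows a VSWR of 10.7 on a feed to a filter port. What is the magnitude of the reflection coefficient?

|Γ| = (S − 1)/(S + 1) = (10.7 − 1)/(10.7 + 1) = 9.7/11.7

|Γ| ≈ 0.829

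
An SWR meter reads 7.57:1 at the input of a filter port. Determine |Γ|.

|Γ| ≈ 0.767

|Γ| = (S − 1)/(S + 1) = (7.57 − 1)/(7.57 + 1) = 6.57/8.57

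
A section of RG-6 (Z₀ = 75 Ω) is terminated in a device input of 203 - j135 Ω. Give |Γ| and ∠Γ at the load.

Γ = (Z_L − Z_0)/(Z_L + Z_0) = (128 − j135)/(278 − j135)
|Γ| = 186/309 = 0.602

Γ ≈ 0.602 ∠ -20.6°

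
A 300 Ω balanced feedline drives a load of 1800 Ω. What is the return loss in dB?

RL ≈ 2.92 dB

Γ = (1800 − 300)/(1800 + 300) = 0.714
RL = −20·log₁₀|Γ| = −20·log₁₀(0.714)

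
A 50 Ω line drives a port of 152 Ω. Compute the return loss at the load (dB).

RL ≈ 5.94 dB

Γ = (152 − 50)/(152 + 50) = 0.505
RL = −20·log₁₀|Γ| = −20·log₁₀(0.505)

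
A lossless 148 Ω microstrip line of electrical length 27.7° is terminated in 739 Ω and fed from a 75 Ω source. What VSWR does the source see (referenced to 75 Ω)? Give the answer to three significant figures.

tan(βl) = 0.525
Z_in = Z_0·(Z_L + jZ_0·tanβl)/(Z_0 + jZ_L·tanβl) = 120 − j236 Ω
Γ_s = (Z_in − Z_s)/(Z_in + Z_s) = (44.7 − j236)/(195 − j236), |Γ_s| = 0.785
VSWR = (1 + |Γ_s|)/(1 − |Γ_s|)

VSWR ≈ 8.32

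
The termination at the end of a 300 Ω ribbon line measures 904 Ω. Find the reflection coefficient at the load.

Γ = (Z_L − Z_0)/(Z_L + Z_0) = (904 − 300)/(904 + 300) = 604/1204

Γ = 0.502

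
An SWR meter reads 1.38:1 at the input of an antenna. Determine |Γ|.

|Γ| ≈ 0.16

|Γ| = (S − 1)/(S + 1) = (1.38 − 1)/(1.38 + 1) = 0.38/2.38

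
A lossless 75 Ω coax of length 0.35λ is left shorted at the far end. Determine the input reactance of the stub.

βl = 2π × 0.35 = 126°
tan(βl) = -1.38
For a shorted stub, Z_in = jZ_0·tan(βl)

X_in ≈ -103 Ω (capacitive)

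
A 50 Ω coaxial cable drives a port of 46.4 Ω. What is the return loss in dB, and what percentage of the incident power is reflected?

Γ = (46.4 − 50)/(46.4 + 50) = -0.0373
RL = −20·log₁₀(0.0373) = 28.6 dB
P_refl/P_inc = |Γ|² = 0.00139

RL ≈ 28.6 dB; 0.139% of incident power reflected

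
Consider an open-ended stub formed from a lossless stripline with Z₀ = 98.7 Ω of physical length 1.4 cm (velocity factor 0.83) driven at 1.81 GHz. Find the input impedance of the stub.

λ = v/f = 0.83·c / 1.81 GHz = 0.138 m
βl = 2π·l/λ = 2π × 0.102 = 36.6°
tan(βl) = 0.744
For an open-ended stub, Z_in = −jZ_0·cot(βl) = −jZ_0/tan(βl)

Z_in ≈ −j133 Ω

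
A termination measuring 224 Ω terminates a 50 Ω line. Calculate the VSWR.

Γ = (224 − 50)/(224 + 50) = 0.635
VSWR = (1 + 0.635)/(1 − 0.635)

VSWR ≈ 4.48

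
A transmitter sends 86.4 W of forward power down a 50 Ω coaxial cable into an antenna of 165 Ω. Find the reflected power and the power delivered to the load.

Γ = (165 − 50)/(165 + 50) = 0.535
|Γ|² = 0.286
P_refl = |Γ|²·P_inc = 24.7 W, P_del = (1 − |Γ|²)·P_inc = 61.7 W

P_reflected ≈ 24.7 W; P_delivered ≈ 61.7 W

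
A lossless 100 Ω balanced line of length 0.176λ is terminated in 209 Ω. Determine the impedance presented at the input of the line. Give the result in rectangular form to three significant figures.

Z_in ≈ 56.6 − j36.6 Ω

βl = 2π × 0.176 = 63.4°
tan(βl) = tan(63.4°) = 1.99
Z_in = Z_0·(Z_L + jZ_0·tanβl)/(Z_0 + jZ_L·tanβl)
     = 100·(209 + j199)/(100 + j417)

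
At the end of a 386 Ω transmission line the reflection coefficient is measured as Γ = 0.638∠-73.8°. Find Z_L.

Z_L = Z_0·(1 + Γ)/(1 − Γ) = 386·(1.18 − j0.613)/(0.822 + j0.613)

Z_L ≈ 218 − j450 Ω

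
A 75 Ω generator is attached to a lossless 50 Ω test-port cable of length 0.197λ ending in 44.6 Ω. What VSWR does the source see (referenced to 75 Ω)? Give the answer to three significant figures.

βl = 2π × 0.197 = 70.9°
tan(βl) = 2.89
Z_in = Z_0·(Z_L + jZ_0·tanβl)/(Z_0 + jZ_L·tanβl) = 54.6 + j3.86 Ω
Γ_s = (Z_in − Z_s)/(Z_in + Z_s) = (-20.4 + j3.86)/(130 + j3.86), |Γ_s| = 0.161
VSWR = (1 + |Γ_s|)/(1 − |Γ_s|)

VSWR ≈ 1.38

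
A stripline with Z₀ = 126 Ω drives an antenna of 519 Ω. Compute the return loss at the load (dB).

Γ = (519 − 126)/(519 + 126) = 0.609
RL = −20·log₁₀|Γ| = −20·log₁₀(0.609)

RL ≈ 4.3 dB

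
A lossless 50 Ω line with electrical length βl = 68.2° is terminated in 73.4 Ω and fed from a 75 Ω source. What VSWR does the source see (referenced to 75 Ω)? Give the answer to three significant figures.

VSWR ≈ 2.09

tan(βl) = 2.5
Z_in = Z_0·(Z_L + jZ_0·tanβl)/(Z_0 + jZ_L·tanβl) = 36.8 − j9.98 Ω
Γ_s = (Z_in − Z_s)/(Z_in + Z_s) = (-38.2 − j9.98)/(112 − j9.98), |Γ_s| = 0.352
VSWR = (1 + |Γ_s|)/(1 − |Γ_s|)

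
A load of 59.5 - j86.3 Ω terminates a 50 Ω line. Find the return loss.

RL ≈ 4.11 dB

Γ = (9.5 − j86.3)/(109.5 − j86.3), |Γ| = 0.623
RL = −20·log₁₀|Γ| = −20·log₁₀(0.623)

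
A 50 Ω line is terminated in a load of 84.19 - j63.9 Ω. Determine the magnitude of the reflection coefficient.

|Γ| ≈ 0.488

Γ = (Z_L − Z_0)/(Z_L + Z_0) = (34.19 − j63.9)/(134.2 − j63.9)
|Γ| = 72.5/149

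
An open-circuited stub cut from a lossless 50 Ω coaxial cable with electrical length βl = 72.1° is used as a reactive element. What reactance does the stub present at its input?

tan(βl) = 3.1
For an open-circuited stub, Z_in = −jZ_0·cot(βl) = −jZ_0/tan(βl)

X_in ≈ -16.1 Ω (capacitive)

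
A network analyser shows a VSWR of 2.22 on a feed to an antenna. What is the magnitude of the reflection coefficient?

|Γ| = (S − 1)/(S + 1) = (2.22 − 1)/(2.22 + 1) = 1.22/3.22

|Γ| ≈ 0.379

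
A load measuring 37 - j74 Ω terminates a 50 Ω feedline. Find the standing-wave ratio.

Γ = (Z_L − Z_0)/(Z_L + Z_0) = (-13 − j74)/(87 − j74)
|Γ| = 75.1/114 = 0.658
VSWR = (1 + |Γ|)/(1 − |Γ|) = 1.66/0.342

VSWR ≈ 4.84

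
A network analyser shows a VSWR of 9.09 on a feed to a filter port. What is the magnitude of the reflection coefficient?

|Γ| ≈ 0.802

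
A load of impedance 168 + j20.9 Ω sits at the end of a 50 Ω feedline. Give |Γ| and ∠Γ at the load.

Γ ≈ 0.547 ∠ 4.57°

Γ = (Z_L − Z_0)/(Z_L + Z_0) = (118 + j20.9)/(218 + j20.9)
|Γ| = 120/219 = 0.547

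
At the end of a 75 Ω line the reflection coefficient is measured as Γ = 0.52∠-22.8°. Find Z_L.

Z_L = Z_0·(1 + Γ)/(1 − Γ) = 75·(1.48 − j0.202)/(0.521 + j0.202)

Z_L ≈ 176 − j97 Ω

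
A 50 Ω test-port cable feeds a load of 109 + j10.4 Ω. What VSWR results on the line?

VSWR ≈ 2.21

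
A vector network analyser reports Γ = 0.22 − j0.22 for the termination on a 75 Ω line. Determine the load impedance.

Z_L = Z_0·(1 + Γ)/(1 − Γ) = 75·(1.22 − j0.22)/(0.78 + j0.22)

Z_L ≈ 103 − j50.2 Ω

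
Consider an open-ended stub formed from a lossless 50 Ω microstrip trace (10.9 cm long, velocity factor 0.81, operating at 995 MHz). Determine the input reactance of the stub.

X_in ≈ 143 Ω (inductive)

λ = v/f = 0.81·c / 995 MHz = 0.244 m
βl = 2π·l/λ = 2π × 0.446 = 161°
tan(βl) = -0.351
For an open-ended stub, Z_in = −jZ_0·cot(βl) = −jZ_0/tan(βl)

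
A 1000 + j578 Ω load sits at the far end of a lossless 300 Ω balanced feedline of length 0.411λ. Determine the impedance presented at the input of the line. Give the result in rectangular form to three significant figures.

βl = 2π × 0.411 = 148°
tan(βl) = tan(148°) = -0.626
Z_in = Z_0·(Z_L + jZ_0·tanβl)/(Z_0 + jZ_L·tanβl)
     = 300·(1000 + j390)/(662 − j626)

Z_in ≈ 151 + j320 Ω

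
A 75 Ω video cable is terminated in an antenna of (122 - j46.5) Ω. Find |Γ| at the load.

|Γ| ≈ 0.327

Γ = (Z_L − Z_0)/(Z_L + Z_0) = (47 − j46.5)/(197 − j46.5)
|Γ| = 66.1/202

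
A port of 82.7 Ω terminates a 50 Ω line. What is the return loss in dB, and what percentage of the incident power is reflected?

Γ = (82.7 − 50)/(82.7 + 50) = 0.246
RL = −20·log₁₀(0.246) = 12.2 dB
P_refl/P_inc = |Γ|² = 0.0607

RL ≈ 12.2 dB; 6.07% of incident power reflected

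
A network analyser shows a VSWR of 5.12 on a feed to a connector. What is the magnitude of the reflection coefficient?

|Γ| ≈ 0.673

|Γ| = (S − 1)/(S + 1) = (5.12 − 1)/(5.12 + 1) = 4.12/6.12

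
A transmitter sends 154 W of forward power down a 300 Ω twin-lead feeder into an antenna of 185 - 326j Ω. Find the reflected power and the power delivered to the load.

P_reflected ≈ 53.9 W; P_delivered ≈ 100 W

|Γ| = |(-115 − j326)/(485 − j326)| = 0.592
|Γ|² = 0.35
P_refl = |Γ|²·P_inc = 53.9 W, P_del = (1 − |Γ|²)·P_inc = 100 W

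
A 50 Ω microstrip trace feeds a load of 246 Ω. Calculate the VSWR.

VSWR ≈ 4.92

Γ = (246 − 50)/(246 + 50) = 0.662
VSWR = (1 + 0.662)/(1 − 0.662)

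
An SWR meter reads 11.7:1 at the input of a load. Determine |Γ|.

|Γ| ≈ 0.843

|Γ| = (S − 1)/(S + 1) = (11.7 − 1)/(11.7 + 1) = 10.7/12.7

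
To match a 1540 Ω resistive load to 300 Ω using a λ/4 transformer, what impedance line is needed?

Z_qwt ≈ 680 Ω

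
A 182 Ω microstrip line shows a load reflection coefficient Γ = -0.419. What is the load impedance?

Z_L = Z_0·(1 + Γ)/(1 − Γ) = 182·(0.581)/(1.42)

Z_L ≈ 74.5 Ω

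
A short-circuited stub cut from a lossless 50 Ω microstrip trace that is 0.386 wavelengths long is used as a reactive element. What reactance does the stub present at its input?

βl = 2π × 0.386 = 139°
tan(βl) = -0.871
For a short-circuited stub, Z_in = jZ_0·tan(βl)

X_in ≈ -43.5 Ω (capacitive)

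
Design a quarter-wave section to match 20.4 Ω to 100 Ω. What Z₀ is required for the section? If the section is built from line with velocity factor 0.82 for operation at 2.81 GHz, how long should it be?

Z_qwt ≈ 45.2 Ω; length ≈ 2.19 cm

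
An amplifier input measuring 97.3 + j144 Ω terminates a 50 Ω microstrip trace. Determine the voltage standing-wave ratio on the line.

VSWR ≈ 6.57

Γ = (Z_L − Z_0)/(Z_L + Z_0) = (47.3 + j144)/(147.3 + j144)
|Γ| = 152/206 = 0.736
VSWR = (1 + |Γ|)/(1 − |Γ|) = 1.74/0.264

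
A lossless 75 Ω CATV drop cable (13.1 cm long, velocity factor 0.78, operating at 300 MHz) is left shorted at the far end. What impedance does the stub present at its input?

λ = v/f = 0.78·c / 300 MHz = 0.78 m
βl = 2π·l/λ = 2π × 0.168 = 60.5°
tan(βl) = 1.76
For a shorted stub, Z_in = jZ_0·tan(βl)

Z_in ≈ +j132 Ω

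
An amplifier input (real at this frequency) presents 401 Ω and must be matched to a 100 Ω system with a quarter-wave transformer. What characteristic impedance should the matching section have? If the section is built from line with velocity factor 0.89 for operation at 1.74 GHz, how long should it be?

Z_qwt = √(Z_0·R_L) = √(100 × 401) = √40100
λ = 0.89·c/f = 0.153 m, so l = λ/4 = 0.0384 m

Z_qwt ≈ 200 Ω; length ≈ 3.84 cm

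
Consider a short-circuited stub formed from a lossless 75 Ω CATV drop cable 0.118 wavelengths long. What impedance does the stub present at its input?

Z_in ≈ +j68.7 Ω

βl = 2π × 0.118 = 42.5°
tan(βl) = 0.916
For a short-circuited stub, Z_in = jZ_0·tan(βl)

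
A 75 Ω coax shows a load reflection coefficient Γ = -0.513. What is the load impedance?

Z_L ≈ 24.1 Ω

Z_L = Z_0·(1 + Γ)/(1 − Γ) = 75·(0.487)/(1.51)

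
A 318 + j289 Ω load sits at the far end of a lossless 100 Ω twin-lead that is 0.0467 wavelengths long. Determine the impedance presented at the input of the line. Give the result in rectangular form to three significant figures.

βl = 2π × 0.0467 = 16.8°
tan(βl) = tan(16.8°) = 0.302
Z_in = Z_0·(Z_L + jZ_0·tanβl)/(Z_0 + jZ_L·tanβl)
     = 100·(318 + j319)/(12.7 + j96.1)

Z_in ≈ 369 − j282 Ω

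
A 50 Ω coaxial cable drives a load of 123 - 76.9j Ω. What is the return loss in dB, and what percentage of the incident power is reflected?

RL ≈ 5.04 dB; 31.4% of incident power reflected

Γ = (73 − j76.9)/(173 − j76.9), |Γ| = 0.56
RL = −20·log₁₀(0.56) = 5.04 dB
P_refl/P_inc = |Γ|² = 0.314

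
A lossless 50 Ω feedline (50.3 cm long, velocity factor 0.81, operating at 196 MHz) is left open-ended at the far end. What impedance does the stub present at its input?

Z_in ≈ +j74.3 Ω

λ = v/f = 0.81·c / 196 MHz = 1.24 m
βl = 2π·l/λ = 2π × 0.406 = 146°
tan(βl) = -0.673
For an open-ended stub, Z_in = −jZ_0·cot(βl) = −jZ_0/tan(βl)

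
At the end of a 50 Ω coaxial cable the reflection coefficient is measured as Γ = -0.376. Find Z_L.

Z_L = Z_0·(1 + Γ)/(1 − Γ) = 50·(0.624)/(1.38)

Z_L ≈ 22.7 Ω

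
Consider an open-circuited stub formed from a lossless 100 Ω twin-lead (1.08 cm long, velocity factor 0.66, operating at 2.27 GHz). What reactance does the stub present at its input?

λ = v/f = 0.66·c / 2.27 GHz = 0.0872 m
βl = 2π·l/λ = 2π × 0.124 = 44.6°
tan(βl) = 0.985
For an open-circuited stub, Z_in = −jZ_0·cot(βl) = −jZ_0/tan(βl)

X_in ≈ -101 Ω (capacitive)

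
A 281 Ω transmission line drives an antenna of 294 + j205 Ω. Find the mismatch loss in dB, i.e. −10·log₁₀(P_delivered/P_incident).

Γ = (13 + j205)/(575 + j205), |Γ| = 0.336
|Γ|² = 0.113, so P_del/P_inc = 1 − |Γ|² = 0.887
ML = −10·log₁₀(1 − |Γ|²)

mismatch loss ≈ 0.522 dB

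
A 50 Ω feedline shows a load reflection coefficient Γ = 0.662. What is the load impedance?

Z_L ≈ 246 Ω

Z_L = Z_0·(1 + Γ)/(1 − Γ) = 50·(1.66)/(0.338)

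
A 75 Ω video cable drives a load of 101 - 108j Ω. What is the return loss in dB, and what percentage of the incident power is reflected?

RL ≈ 5.39 dB; 28.9% of incident power reflected

Γ = (26 − j108)/(176 − j108), |Γ| = 0.538
RL = −20·log₁₀(0.538) = 5.39 dB
P_refl/P_inc = |Γ|² = 0.289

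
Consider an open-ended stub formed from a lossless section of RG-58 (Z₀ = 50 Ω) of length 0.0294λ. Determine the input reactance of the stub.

X_in ≈ -268 Ω (capacitive)

βl = 2π × 0.0294 = 10.6°
tan(βl) = 0.187
For an open-ended stub, Z_in = −jZ_0·cot(βl) = −jZ_0/tan(βl)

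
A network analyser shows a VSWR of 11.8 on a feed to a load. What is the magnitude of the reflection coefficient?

|Γ| = (S − 1)/(S + 1) = (11.8 − 1)/(11.8 + 1) = 10.8/12.8

|Γ| ≈ 0.844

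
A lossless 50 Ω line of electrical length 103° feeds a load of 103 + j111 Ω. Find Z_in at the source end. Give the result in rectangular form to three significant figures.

tan(βl) = tan(103°) = -4.33
Z_in = Z_0·(Z_L + jZ_0·tanβl)/(Z_0 + jZ_L·tanβl)
     = 50·(103 − j106)/(531 − j446)

Z_in ≈ 10.6 − j1.05 Ω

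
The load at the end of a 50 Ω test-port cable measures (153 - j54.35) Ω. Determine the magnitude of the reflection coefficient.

|Γ| ≈ 0.554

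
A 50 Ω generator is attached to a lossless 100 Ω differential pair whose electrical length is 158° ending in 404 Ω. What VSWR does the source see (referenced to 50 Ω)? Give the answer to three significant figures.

VSWR ≈ 7.27

tan(βl) = -0.404
Z_in = Z_0·(Z_L + jZ_0·tanβl)/(Z_0 + jZ_L·tanβl) = 128 + j169 Ω
Γ_s = (Z_in − Z_s)/(Z_in + Z_s) = (78.3 + j169)/(178 + j169), |Γ_s| = 0.758
VSWR = (1 + |Γ_s|)/(1 − |Γ_s|)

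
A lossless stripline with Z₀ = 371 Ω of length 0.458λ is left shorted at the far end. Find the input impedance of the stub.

βl = 2π × 0.458 = 165°
tan(βl) = -0.27
For a shorted stub, Z_in = jZ_0·tan(βl)

Z_in ≈ −j100 Ω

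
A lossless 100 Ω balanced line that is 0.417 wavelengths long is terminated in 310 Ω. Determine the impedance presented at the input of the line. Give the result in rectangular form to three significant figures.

βl = 2π × 0.417 = 150°
tan(βl) = tan(150°) = -0.575
Z_in = Z_0·(Z_L + jZ_0·tanβl)/(Z_0 + jZ_L·tanβl)
     = 100·(310 − j57.5)/(100 − j178)

Z_in ≈ 98.8 + j119 Ω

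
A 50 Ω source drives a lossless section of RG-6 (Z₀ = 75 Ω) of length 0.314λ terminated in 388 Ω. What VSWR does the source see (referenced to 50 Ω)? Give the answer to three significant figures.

βl = 2π × 0.314 = 113°
tan(βl) = -2.35
Z_in = Z_0·(Z_L + jZ_0·tanβl)/(Z_0 + jZ_L·tanβl) = 17 + j30.5 Ω
Γ_s = (Z_in − Z_s)/(Z_in + Z_s) = (-33 + j30.5)/(67 + j30.5), |Γ_s| = 0.61
VSWR = (1 + |Γ_s|)/(1 − |Γ_s|)

VSWR ≈ 4.13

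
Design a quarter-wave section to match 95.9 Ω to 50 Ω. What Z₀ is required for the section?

Z_qwt ≈ 69.2 Ω

Z_qwt = √(Z_0·R_L) = √(50 × 95.9) = √4795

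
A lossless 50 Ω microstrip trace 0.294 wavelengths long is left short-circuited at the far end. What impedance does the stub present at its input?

Z_in ≈ −j176 Ω

βl = 2π × 0.294 = 106°
tan(βl) = -3.52
For a short-circuited stub, Z_in = jZ_0·tan(βl)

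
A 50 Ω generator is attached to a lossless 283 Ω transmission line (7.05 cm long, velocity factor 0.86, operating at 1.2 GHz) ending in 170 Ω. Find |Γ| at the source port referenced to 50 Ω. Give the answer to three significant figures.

|Γ| ≈ 0.781

λ = v/f = 0.86·c / 1.2 GHz = 0.215 m
βl = 2π·l/λ = 2π × 0.328 = 118°
tan(βl) = -1.88
Z_in = Z_0·(Z_L + jZ_0·tanβl)/(Z_0 + jZ_L·tanβl) = 339 − j149 Ω
Γ_s = (Z_in − Z_s)/(Z_in + Z_s) = (289 − j149)/(389 − j149), |Γ_s| = 0.781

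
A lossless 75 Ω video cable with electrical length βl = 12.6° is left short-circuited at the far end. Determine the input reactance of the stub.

tan(βl) = 0.224
For a short-circuited stub, Z_in = jZ_0·tan(βl)

X_in ≈ 16.8 Ω (inductive)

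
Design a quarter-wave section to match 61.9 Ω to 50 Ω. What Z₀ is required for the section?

Z_qwt ≈ 55.6 Ω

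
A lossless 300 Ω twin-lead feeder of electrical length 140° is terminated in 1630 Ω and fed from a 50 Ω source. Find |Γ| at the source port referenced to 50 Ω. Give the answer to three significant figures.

|Γ| ≈ 0.904

tan(βl) = -0.839
Z_in = Z_0·(Z_L + jZ_0·tanβl)/(Z_0 + jZ_L·tanβl) = 128 + j330 Ω
Γ_s = (Z_in − Z_s)/(Z_in + Z_s) = (77.5 + j330)/(178 + j330), |Γ_s| = 0.904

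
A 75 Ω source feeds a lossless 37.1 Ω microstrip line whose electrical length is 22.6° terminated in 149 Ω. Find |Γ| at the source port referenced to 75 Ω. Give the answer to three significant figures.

|Γ| ≈ 0.501

tan(βl) = 0.416
Z_in = Z_0·(Z_L + jZ_0·tanβl)/(Z_0 + jZ_L·tanβl) = 46.1 − j61.6 Ω
Γ_s = (Z_in − Z_s)/(Z_in + Z_s) = (-28.9 − j61.6)/(121 − j61.6), |Γ_s| = 0.501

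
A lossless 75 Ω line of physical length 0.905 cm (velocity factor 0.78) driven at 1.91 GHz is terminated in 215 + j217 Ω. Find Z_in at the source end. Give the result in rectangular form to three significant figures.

Z_in ≈ 119 − j187 Ω

λ = v/f = 0.78·c / 1.91 GHz = 0.123 m
βl = 2π·l/λ = 2π × 0.0739 = 26.6°
tan(βl) = tan(26.6°) = 0.501
Z_in = Z_0·(Z_L + jZ_0·tanβl)/(Z_0 + jZ_L·tanβl)
     = 75·(215 + j255)/(-33.6 + j108)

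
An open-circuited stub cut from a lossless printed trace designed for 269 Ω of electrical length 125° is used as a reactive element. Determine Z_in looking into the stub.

Z_in ≈ +j188 Ω

tan(βl) = -1.43
For an open-circuited stub, Z_in = −jZ_0·cot(βl) = −jZ_0/tan(βl)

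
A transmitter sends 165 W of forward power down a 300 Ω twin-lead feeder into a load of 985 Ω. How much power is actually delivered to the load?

P_delivered ≈ 118 W

Γ = (985 − 300)/(985 + 300) = 0.533
|Γ|² = 0.284
P_refl = |Γ|²·P_inc = 46.9 W, P_del = (1 − |Γ|²)·P_inc = 118 W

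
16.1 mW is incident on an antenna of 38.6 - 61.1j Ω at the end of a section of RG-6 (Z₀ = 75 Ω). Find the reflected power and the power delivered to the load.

|Γ| = |(-36.4 − j61.1)/(113.6 − j61.1)| = 0.551
|Γ|² = 0.304
P_refl = |Γ|²·P_inc = 4.89 mW, P_del = (1 − |Γ|²)·P_inc = 11.2 mW

P_reflected ≈ 4.89 mW; P_delivered ≈ 11.2 mW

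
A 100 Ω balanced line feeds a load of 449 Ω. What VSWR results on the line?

VSWR ≈ 4.49

Γ = (449 − 100)/(449 + 100) = 0.636
VSWR = (1 + 0.636)/(1 − 0.636)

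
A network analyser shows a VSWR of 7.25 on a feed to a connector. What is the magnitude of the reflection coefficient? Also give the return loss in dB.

|Γ| = (S − 1)/(S + 1) = (7.25 − 1)/(7.25 + 1) = 6.25/8.25
RL = −20·log₁₀|Γ| = −20·log₁₀(0.758)

|Γ| ≈ 0.758; return loss ≈ 2.41 dB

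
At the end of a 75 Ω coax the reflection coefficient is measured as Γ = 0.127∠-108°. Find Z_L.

Z_L ≈ 67.4 − j16.6 Ω

Z_L = Z_0·(1 + Γ)/(1 − Γ) = 75·(0.961 − j0.121)/(1.04 + j0.121)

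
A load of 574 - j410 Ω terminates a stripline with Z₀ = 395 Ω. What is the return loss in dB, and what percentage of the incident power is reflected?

RL ≈ 7.43 dB; 18.1% of incident power reflected

Γ = (179 − j410)/(969 − j410), |Γ| = 0.425
RL = −20·log₁₀(0.425) = 7.43 dB
P_refl/P_inc = |Γ|² = 0.181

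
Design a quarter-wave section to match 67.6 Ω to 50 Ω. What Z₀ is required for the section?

Z_qwt = √(Z_0·R_L) = √(50 × 67.6) = √3380

Z_qwt ≈ 58.1 Ω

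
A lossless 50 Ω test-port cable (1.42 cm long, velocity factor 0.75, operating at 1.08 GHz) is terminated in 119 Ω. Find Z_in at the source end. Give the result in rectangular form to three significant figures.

λ = v/f = 0.75·c / 1.08 GHz = 0.208 m
βl = 2π·l/λ = 2π × 0.0682 = 24.5°
tan(βl) = tan(24.5°) = 0.457
Z_in = Z_0·(Z_L + jZ_0·tanβl)/(Z_0 + jZ_L·tanβl)
     = 50·(119 + j22.8)/(50 + j54.3)

Z_in ≈ 65.9 − j48.8 Ω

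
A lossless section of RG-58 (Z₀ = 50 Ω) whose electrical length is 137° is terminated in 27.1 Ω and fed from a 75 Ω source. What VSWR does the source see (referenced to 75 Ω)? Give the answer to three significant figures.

VSWR ≈ 2.16

tan(βl) = -0.933
Z_in = Z_0·(Z_L + jZ_0·tanβl)/(Z_0 + jZ_L·tanβl) = 40.4 − j26.2 Ω
Γ_s = (Z_in − Z_s)/(Z_in + Z_s) = (-34.6 − j26.2)/(115 − j26.2), |Γ_s| = 0.367
VSWR = (1 + |Γ_s|)/(1 − |Γ_s|)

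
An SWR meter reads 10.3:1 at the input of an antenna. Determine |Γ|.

|Γ| ≈ 0.823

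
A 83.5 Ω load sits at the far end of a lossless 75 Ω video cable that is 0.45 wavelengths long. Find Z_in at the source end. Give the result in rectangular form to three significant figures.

Z_in ≈ 81.6 + j5.16 Ω

βl = 2π × 0.45 = 162°
tan(βl) = tan(162°) = -0.325
Z_in = Z_0·(Z_L + jZ_0·tanβl)/(Z_0 + jZ_L·tanβl)
     = 75·(83.5 − j24.4)/(75 − j27.1)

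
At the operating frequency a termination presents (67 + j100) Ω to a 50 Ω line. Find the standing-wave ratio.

VSWR ≈ 4.87

Γ = (Z_L − Z_0)/(Z_L + Z_0) = (17 + j100)/(117 + j100)
|Γ| = 101/154 = 0.659
VSWR = (1 + |Γ|)/(1 − |Γ|) = 1.66/0.341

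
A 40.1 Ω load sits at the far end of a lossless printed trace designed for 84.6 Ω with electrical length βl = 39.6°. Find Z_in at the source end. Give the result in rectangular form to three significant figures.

tan(βl) = tan(39.6°) = 0.827
Z_in = Z_0·(Z_L + jZ_0·tanβl)/(Z_0 + jZ_L·tanβl)
     = 84.6·(40.1 + j70)/(84.6 + j33.2)

Z_in ≈ 58.5 + j47 Ω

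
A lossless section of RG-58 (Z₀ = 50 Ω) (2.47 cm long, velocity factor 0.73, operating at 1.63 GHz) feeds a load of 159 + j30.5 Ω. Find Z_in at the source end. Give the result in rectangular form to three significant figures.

λ = v/f = 0.73·c / 1.63 GHz = 0.134 m
βl = 2π·l/λ = 2π × 0.184 = 66.2°
tan(βl) = tan(66.2°) = 2.27
Z_in = Z_0·(Z_L + jZ_0·tanβl)/(Z_0 + jZ_L·tanβl)
     = 50·(159 + j144)/(-19.1 + j360)

Z_in ≈ 18.7 − j23.1 Ω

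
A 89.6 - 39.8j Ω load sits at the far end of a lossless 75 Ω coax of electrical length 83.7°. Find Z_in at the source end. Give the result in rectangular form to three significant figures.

tan(βl) = tan(83.7°) = 9.06
Z_in = Z_0·(Z_L + jZ_0·tanβl)/(Z_0 + jZ_L·tanβl)
     = 75·(89.6 + j640)/(436 + j812)

Z_in ≈ 49.3 + j18.2 Ω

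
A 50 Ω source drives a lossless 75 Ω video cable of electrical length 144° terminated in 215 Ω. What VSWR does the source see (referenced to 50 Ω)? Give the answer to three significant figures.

VSWR ≈ 3.52

tan(βl) = -0.727
Z_in = Z_0·(Z_L + jZ_0·tanβl)/(Z_0 + jZ_L·tanβl) = 61.5 + j73.7 Ω
Γ_s = (Z_in − Z_s)/(Z_in + Z_s) = (11.5 + j73.7)/(112 + j73.7), |Γ_s| = 0.558
VSWR = (1 + |Γ_s|)/(1 − |Γ_s|)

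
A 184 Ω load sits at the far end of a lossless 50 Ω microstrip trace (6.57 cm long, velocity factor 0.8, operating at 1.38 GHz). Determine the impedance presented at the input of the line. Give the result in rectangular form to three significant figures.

Z_in ≈ 26.1 + j44.4 Ω

λ = v/f = 0.8·c / 1.38 GHz = 0.174 m
βl = 2π·l/λ = 2π × 0.378 = 136°
tan(βl) = tan(136°) = -0.966
Z_in = Z_0·(Z_L + jZ_0·tanβl)/(Z_0 + jZ_L·tanβl)
     = 50·(184 − j48.3)/(50 − j178)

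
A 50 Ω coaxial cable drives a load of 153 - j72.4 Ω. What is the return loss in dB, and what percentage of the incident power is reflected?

Γ = (103 − j72.4)/(203 − j72.4), |Γ| = 0.584
RL = −20·log₁₀(0.584) = 4.67 dB
P_refl/P_inc = |Γ|² = 0.341

RL ≈ 4.67 dB; 34.1% of incident power reflected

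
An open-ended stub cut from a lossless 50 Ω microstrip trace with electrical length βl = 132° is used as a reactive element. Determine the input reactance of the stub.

X_in ≈ 45 Ω (inductive)

tan(βl) = -1.11
For an open-ended stub, Z_in = −jZ_0·cot(βl) = −jZ_0/tan(βl)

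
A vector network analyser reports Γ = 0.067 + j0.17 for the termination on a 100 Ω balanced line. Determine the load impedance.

Z_L = Z_0·(1 + Γ)/(1 − Γ) = 100·(1.07 + j0.17)/(0.933 − j0.17)

Z_L ≈ 107 + j37.8 Ω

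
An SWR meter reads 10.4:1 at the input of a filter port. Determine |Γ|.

|Γ| ≈ 0.825

|Γ| = (S − 1)/(S + 1) = (10.4 − 1)/(10.4 + 1) = 9.4/11.4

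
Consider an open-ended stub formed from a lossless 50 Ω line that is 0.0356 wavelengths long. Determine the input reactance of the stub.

X_in ≈ -220 Ω (capacitive)

βl = 2π × 0.0356 = 12.8°
tan(βl) = 0.227
For an open-ended stub, Z_in = −jZ_0·cot(βl) = −jZ_0/tan(βl)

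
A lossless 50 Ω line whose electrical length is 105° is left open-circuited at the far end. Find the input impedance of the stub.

tan(βl) = -3.73
For an open-circuited stub, Z_in = −jZ_0·cot(βl) = −jZ_0/tan(βl)

Z_in ≈ +j13.4 Ω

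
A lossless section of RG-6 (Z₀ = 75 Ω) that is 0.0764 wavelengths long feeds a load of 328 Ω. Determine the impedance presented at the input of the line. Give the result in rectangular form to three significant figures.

Z_in ≈ 67.4 − j114 Ω

βl = 2π × 0.0764 = 27.5°
tan(βl) = tan(27.5°) = 0.521
Z_in = Z_0·(Z_L + jZ_0·tanβl)/(Z_0 + jZ_L·tanβl)
     = 75·(328 + j39)/(75 + j171)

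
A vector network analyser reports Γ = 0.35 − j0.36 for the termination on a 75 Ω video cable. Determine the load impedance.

Z_L ≈ 102 − j97.8 Ω

Z_L = Z_0·(1 + Γ)/(1 − Γ) = 75·(1.35 − j0.36)/(0.65 + j0.36)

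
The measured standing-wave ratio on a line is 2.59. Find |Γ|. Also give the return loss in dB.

|Γ| = (S − 1)/(S + 1) = (2.59 − 1)/(2.59 + 1) = 1.59/3.59
RL = −20·log₁₀|Γ| = −20·log₁₀(0.443)

|Γ| ≈ 0.443; return loss ≈ 7.07 dB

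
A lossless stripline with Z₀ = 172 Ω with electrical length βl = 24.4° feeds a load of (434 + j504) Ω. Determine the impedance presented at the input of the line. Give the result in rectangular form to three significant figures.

tan(βl) = tan(24.4°) = 0.454
Z_in = Z_0·(Z_L + jZ_0·tanβl)/(Z_0 + jZ_L·tanβl)
     = 172·(434 + j582)/(-56.6 + j197)

Z_in ≈ 369 − j485 Ω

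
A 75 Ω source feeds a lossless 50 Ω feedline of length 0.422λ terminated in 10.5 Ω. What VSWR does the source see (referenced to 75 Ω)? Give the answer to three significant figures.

βl = 2π × 0.422 = 152°
tan(βl) = -0.534
Z_in = Z_0·(Z_L + jZ_0·tanβl)/(Z_0 + jZ_L·tanβl) = 13.3 − j25.2 Ω
Γ_s = (Z_in − Z_s)/(Z_in + Z_s) = (-61.7 − j25.2)/(88.3 − j25.2), |Γ_s| = 0.725
VSWR = (1 + |Γ_s|)/(1 − |Γ_s|)

VSWR ≈ 6.28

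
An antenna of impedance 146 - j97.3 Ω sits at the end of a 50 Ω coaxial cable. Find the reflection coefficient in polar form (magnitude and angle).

Γ = (Z_L − Z_0)/(Z_L + Z_0) = (96 − j97.3)/(196 − j97.3)
|Γ| = 137/219 = 0.625

Γ ≈ 0.625 ∠ -19°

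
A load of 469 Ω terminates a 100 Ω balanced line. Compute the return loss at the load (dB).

Γ = (469 − 100)/(469 + 100) = 0.649
RL = −20·log₁₀|Γ| = −20·log₁₀(0.649)

RL ≈ 3.76 dB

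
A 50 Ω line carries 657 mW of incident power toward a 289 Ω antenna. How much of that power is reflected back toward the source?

P_reflected ≈ 327 mW

Γ = (289 − 50)/(289 + 50) = 0.705
|Γ|² = 0.497
P_refl = |Γ|²·P_inc = 327 mW, P_del = (1 − |Γ|²)·P_inc = 330 mW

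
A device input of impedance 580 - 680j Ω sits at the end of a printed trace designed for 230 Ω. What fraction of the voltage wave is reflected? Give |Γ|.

Γ = (Z_L − Z_0)/(Z_L + Z_0) = (350 − j680)/(810 − j680)
|Γ| = 765/1060

|Γ| ≈ 0.723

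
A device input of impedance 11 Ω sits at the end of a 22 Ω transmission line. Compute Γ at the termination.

Γ = -0.333

Γ = (Z_L − Z_0)/(Z_L + Z_0) = (11 − 22)/(11 + 22) = -11/33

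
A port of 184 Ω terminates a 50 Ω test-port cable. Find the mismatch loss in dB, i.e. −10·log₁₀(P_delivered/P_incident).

Γ = (184 − 50)/(184 + 50) = 0.573
|Γ|² = 0.328, so P_del/P_inc = 1 − |Γ|² = 0.672
ML = −10·log₁₀(1 − |Γ|²)

mismatch loss ≈ 1.73 dB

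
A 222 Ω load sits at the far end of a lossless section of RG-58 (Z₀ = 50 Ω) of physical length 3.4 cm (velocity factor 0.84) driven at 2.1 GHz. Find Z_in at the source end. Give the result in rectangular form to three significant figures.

Z_in ≈ 11.7 + j10.1 Ω

λ = v/f = 0.84·c / 2.1 GHz = 0.12 m
βl = 2π·l/λ = 2π × 0.283 = 102°
tan(βl) = tan(102°) = -4.7
Z_in = Z_0·(Z_L + jZ_0·tanβl)/(Z_0 + jZ_L·tanβl)
     = 50·(222 − j235)/(50 − j1040)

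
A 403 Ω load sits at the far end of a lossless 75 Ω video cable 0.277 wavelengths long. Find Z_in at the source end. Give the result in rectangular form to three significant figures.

Z_in ≈ 14.4 + j12.4 Ω

βl = 2π × 0.277 = 99.7°
tan(βl) = tan(99.7°) = -5.84
Z_in = Z_0·(Z_L + jZ_0·tanβl)/(Z_0 + jZ_L·tanβl)
     = 75·(403 − j438)/(75 − j2350)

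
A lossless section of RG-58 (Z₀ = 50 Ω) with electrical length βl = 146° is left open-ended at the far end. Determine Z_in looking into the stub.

tan(βl) = -0.675
For an open-ended stub, Z_in = −jZ_0·cot(βl) = −jZ_0/tan(βl)

Z_in ≈ +j74.1 Ω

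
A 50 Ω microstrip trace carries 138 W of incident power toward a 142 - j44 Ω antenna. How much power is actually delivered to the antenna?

P_delivered ≈ 101 W

|Γ| = |(92 − j44)/(192 − j44)| = 0.518
|Γ|² = 0.268
P_refl = |Γ|²·P_inc = 37 W, P_del = (1 − |Γ|²)·P_inc = 101 W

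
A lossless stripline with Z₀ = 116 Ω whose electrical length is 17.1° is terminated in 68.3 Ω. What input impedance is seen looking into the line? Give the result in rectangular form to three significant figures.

Z_in ≈ 72.4 + j22.6 Ω

tan(βl) = tan(17.1°) = 0.308
Z_in = Z_0·(Z_L + jZ_0·tanβl)/(Z_0 + jZ_L·tanβl)
     = 116·(68.3 + j35.7)/(116 + j21)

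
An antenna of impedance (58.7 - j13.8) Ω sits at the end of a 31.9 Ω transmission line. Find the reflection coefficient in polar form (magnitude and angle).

Γ ≈ 0.329 ∠ -18.6°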